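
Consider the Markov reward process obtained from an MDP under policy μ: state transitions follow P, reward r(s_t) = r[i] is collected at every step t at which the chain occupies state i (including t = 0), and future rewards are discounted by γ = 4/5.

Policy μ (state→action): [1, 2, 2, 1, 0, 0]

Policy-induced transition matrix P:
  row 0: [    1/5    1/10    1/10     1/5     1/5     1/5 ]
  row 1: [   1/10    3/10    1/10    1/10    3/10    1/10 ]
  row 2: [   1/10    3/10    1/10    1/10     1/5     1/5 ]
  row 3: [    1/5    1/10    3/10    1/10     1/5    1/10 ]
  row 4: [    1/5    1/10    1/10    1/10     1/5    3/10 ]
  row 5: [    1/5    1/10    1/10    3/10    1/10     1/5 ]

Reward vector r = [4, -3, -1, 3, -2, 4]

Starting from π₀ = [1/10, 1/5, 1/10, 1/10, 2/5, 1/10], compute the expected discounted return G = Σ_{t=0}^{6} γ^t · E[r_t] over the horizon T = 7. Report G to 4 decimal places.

t=0: π = [0.1000, 0.2000, 0.1000, 0.1000, 0.4000, 0.1000], E[r] = -0.4000, γ^t·E[r] = -0.400000, running G = -0.400000
t=1: π = [0.1700, 0.1600, 0.1200, 0.1300, 0.2100, 0.2100], E[r] = 0.8900, γ^t·E[r] = 0.712000, running G = 0.312000
t=2: π = [0.1720, 0.1560, 0.1260, 0.1590, 0.1950, 0.1920], E[r] = 0.9490, γ^t·E[r] = 0.607360, running G = 0.919360
t=3: π = [0.1718, 0.1564, 0.1318, 0.1556, 0.1964, 0.1880], E[r] = 0.9122, γ^t·E[r] = 0.467046, running G = 1.386406
t=4: π = [0.1712, 0.1576, 0.1311, 0.1548, 0.1968, 0.1884], E[r] = 0.9051, γ^t·E[r] = 0.370729, running G = 1.757135
t=5: π = [0.1711, 0.1578, 0.1310, 0.1548, 0.1969, 0.1884], E[r] = 0.9046, γ^t·E[r] = 0.296429, running G = 2.053565
t=6: π = [0.1711, 0.1577, 0.1310, 0.1548, 0.1969, 0.1884], E[r] = 0.9046, γ^t·E[r] = 0.237140, running G = 2.290704

G = 2.2907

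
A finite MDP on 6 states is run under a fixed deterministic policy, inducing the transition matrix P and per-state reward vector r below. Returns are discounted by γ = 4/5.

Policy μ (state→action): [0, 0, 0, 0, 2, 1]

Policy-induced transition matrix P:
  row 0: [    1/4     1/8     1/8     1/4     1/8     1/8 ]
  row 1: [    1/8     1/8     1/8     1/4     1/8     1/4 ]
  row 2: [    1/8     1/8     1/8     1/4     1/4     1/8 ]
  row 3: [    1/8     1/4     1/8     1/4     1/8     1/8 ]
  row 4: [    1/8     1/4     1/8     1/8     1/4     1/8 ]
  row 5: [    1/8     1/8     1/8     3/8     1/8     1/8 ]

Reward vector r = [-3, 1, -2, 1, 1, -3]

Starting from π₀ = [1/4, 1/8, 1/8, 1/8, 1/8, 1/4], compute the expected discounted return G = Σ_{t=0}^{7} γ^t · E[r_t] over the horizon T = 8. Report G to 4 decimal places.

t=0: π = [0.2500, 0.1250, 0.1250, 0.1250, 0.1250, 0.2500], E[r] = -1.3750, γ^t·E[r] = -1.375000, running G = -1.375000
t=1: π = [0.1563, 0.1563, 0.1250, 0.2656, 0.1563, 0.1406], E[r] = -0.5625, γ^t·E[r] = -0.450000, running G = -1.825000
t=2: π = [0.1445, 0.1777, 0.1250, 0.2480, 0.1602, 0.1445], E[r] = -0.5313, γ^t·E[r] = -0.340000, running G = -2.165000
t=3: π = [0.1431, 0.1760, 0.1250, 0.2480, 0.1606, 0.1472], E[r] = -0.5361, γ^t·E[r] = -0.274500, running G = -2.439500
t=4: π = [0.1429, 0.1761, 0.1250, 0.2483, 0.1607, 0.1470], E[r] = -0.5345, γ^t·E[r] = -0.218950, running G = -2.658450
t=5: π = [0.1429, 0.1761, 0.1250, 0.2483, 0.1607, 0.1470], E[r] = -0.5345, γ^t·E[r] = -0.175140, running G = -2.833590
t=6: π = [0.1429, 0.1761, 0.1250, 0.2483, 0.1607, 0.1470], E[r] = -0.5345, γ^t·E[r] = -0.140115, running G = -2.973705
t=7: π = [0.1429, 0.1761, 0.1250, 0.2483, 0.1607, 0.1470], E[r] = -0.5345, γ^t·E[r] = -0.112091, running G = -3.085795

G = -3.0858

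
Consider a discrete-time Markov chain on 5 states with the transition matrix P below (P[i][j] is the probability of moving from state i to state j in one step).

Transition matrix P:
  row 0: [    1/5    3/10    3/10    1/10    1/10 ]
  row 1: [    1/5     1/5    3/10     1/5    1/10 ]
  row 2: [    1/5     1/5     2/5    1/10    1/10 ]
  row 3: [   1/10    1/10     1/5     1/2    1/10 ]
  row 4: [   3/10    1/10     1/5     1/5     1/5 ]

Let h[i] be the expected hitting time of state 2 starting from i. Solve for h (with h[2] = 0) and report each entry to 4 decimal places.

h = [3.7477, 3.8028, 0.0000, 4.3539, 4.2192]

First-step conditioning: h[2] = 0; for i ≠ 2, h[i] = 1 + Σ_k P[i][k]·h[k].
  h[0] = 1 + 1/5·h[0] + 3/10·h[1] + 1/10·h[3] + 1/10·h[4]
  h[1] = 1 + 1/5·h[0] + 1/5·h[1] + 1/5·h[3] + 1/10·h[4]
  h[3] = 1 + 1/10·h[0] + 1/10·h[1] + 1/2·h[3] + 1/10·h[4]
  h[4] = 1 + 3/10·h[0] + 1/10·h[1] + 1/5·h[3] + 1/5·h[4]
Solving the 4×4 linear system over states ≠ 2 gives exactly h = [6120/1633, 270/71, 0, 7110/1633, 6890/1633] (h[2] = 0 is the target).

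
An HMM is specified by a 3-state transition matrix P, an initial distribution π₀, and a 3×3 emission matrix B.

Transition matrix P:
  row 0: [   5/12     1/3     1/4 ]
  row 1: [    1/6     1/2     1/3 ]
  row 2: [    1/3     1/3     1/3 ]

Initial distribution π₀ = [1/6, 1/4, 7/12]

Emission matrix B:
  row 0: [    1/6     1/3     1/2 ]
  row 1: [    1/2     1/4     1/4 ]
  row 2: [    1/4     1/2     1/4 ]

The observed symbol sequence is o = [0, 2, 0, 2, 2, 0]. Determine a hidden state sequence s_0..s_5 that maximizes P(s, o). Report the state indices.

path = [2, 0, 1, 1, 1, 1]

t=0: δ = [2.778e-02, 1.250e-01, 1.458e-01]  (obs o_0=0)
t=1: δ = [2.431e-02, 1.562e-02, 1.215e-02]  ψ = [2, 1, 2]  (obs o_1=2)
t=2: δ = [1.688e-03, 4.051e-03, 1.519e-03]  ψ = [0, 0, 0]  (obs o_2=0)
t=3: δ = [3.516e-04, 5.064e-04, 3.376e-04]  ψ = [0, 1, 1]  (obs o_3=2)
t=4: δ = [7.326e-05, 6.330e-05, 4.220e-05]  ψ = [0, 1, 1]  (obs o_4=2)
t=5: δ = [5.087e-06, 1.582e-05, 5.275e-06]  ψ = [0, 1, 1]  (obs o_5=0)
backtrack: best end state = 1; path = [2, 0, 1, 1, 1, 1]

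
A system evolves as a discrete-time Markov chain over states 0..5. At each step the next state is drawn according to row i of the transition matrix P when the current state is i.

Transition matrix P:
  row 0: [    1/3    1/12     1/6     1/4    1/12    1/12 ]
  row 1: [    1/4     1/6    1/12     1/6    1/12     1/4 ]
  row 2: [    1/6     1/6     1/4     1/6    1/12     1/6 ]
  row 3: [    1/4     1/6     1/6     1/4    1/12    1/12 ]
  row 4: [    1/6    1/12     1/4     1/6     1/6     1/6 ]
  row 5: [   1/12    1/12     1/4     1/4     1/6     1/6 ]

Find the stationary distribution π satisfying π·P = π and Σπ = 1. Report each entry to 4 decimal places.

π = [0.2201, 0.1279, 0.1924, 0.2147, 0.1037, 0.1411]

Balance equations π_j = Σ_i π_i·P[i][j]:
  π_0 = 1/3·π_0 + 1/4·π_1 + 1/6·π_2 + 1/4·π_3 + 1/6·π_4 + 1/12·π_5
  π_1 = 1/12·π_0 + 1/6·π_1 + 1/6·π_2 + 1/6·π_3 + 1/12·π_4 + 1/12·π_5
  π_2 = 1/6·π_0 + 1/12·π_1 + 1/4·π_2 + 1/6·π_3 + 1/4·π_4 + 1/4·π_5
  π_3 = 1/4·π_0 + 1/6·π_1 + 1/6·π_2 + 1/4·π_3 + 1/6·π_4 + 1/4·π_5
  π_4 = 1/12·π_0 + 1/12·π_1 + 1/12·π_2 + 1/12·π_3 + 1/6·π_4 + 1/6·π_5
  normalize: π_0 + π_1 + π_2 + π_3 + π_4 + π_5 = 1
Solving the linear system gives exactly π = [12845/58347, 22391/175041, 33686/175041, 37574/175041, 18158/175041, 24697/175041].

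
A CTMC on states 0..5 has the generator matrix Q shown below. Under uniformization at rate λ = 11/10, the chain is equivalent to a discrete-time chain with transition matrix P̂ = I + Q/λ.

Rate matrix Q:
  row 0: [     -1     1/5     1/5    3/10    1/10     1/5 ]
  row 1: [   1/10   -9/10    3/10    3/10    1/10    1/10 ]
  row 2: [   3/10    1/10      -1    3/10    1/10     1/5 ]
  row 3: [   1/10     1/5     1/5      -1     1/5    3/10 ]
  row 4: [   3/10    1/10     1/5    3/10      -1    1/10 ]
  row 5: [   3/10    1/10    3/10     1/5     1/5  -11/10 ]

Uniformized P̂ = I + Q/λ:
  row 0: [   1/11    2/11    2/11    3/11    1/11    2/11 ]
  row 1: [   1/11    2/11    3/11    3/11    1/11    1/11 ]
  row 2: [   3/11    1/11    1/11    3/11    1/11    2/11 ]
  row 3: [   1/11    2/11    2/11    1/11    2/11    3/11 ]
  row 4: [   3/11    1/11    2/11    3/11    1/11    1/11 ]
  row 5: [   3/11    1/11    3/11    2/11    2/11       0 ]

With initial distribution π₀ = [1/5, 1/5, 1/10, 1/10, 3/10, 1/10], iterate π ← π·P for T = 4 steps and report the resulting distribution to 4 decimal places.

π = [0.1755, 0.1395, 0.1905, 0.2194, 0.1243, 0.1507]

t=0: π = [0.2000, 0.2000, 0.1000, 0.1000, 0.3000, 0.1000]
t=1: π = [0.1818, 0.1364, 0.2000, 0.2455, 0.1091, 0.1273]
t=2: π = [0.1702, 0.1421, 0.1876, 0.2165, 0.1248, 0.1587]
t=3: π = [0.1766, 0.1390, 0.1921, 0.2189, 0.1250, 0.1484]
t=4: π = [0.1755, 0.1395, 0.1905, 0.2194, 0.1243, 0.1507]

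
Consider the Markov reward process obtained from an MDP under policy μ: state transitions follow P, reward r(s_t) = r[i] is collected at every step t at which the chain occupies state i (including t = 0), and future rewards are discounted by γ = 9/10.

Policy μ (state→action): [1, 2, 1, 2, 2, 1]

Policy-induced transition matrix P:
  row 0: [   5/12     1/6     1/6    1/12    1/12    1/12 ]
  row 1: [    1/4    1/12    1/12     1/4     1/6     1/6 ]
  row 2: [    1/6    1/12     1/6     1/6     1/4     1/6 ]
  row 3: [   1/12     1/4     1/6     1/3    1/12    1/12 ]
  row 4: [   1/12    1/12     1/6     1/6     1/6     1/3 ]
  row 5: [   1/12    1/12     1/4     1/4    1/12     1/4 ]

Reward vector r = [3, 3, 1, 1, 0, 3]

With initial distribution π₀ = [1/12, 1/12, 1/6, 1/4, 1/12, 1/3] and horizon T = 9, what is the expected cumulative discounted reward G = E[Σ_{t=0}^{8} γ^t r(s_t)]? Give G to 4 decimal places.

G = 11.2402

t=0: π = [0.0833, 0.0833, 0.1667, 0.2500, 0.0833, 0.3333], E[r] = 1.9167, γ^t·E[r] = 1.916667, running G = 1.916667
t=1: π = [0.1389, 0.1319, 0.1875, 0.2361, 0.1250, 0.1806], E[r] = 1.7778, γ^t·E[r] = 1.600000, running G = 3.516667
t=2: π = [0.1672, 0.1343, 0.1707, 0.2205, 0.1360, 0.1713], E[r] = 1.8096, γ^t·E[r] = 1.465781, running G = 4.982448
t=3: π = [0.1757, 0.1340, 0.1698, 0.2149, 0.1343, 0.1713], E[r] = 1.8277, γ^t·E[r] = 1.332387, running G = 6.314835
t=4: π = [0.1784, 0.1338, 0.1698, 0.2133, 0.1340, 0.1708], E[r] = 1.8319, γ^t·E[r] = 1.201917, running G = 7.516751
t=5: π = [0.1792, 0.1337, 0.1697, 0.2127, 0.1339, 0.1706], E[r] = 1.8332, γ^t·E[r] = 1.082491, running G = 8.599242
t=6: π = [0.1795, 0.1337, 0.1697, 0.2125, 0.1339, 0.1705], E[r] = 1.8336, γ^t·E[r] = 0.974469, running G = 9.573712
t=7: π = [0.1796, 0.1337, 0.1697, 0.2125, 0.1339, 0.1705], E[r] = 1.8338, γ^t·E[r] = 0.877088, running G = 10.450800
t=8: π = [0.1796, 0.1337, 0.1697, 0.2125, 0.1339, 0.1705], E[r] = 1.8338, γ^t·E[r] = 0.789398, running G = 11.240198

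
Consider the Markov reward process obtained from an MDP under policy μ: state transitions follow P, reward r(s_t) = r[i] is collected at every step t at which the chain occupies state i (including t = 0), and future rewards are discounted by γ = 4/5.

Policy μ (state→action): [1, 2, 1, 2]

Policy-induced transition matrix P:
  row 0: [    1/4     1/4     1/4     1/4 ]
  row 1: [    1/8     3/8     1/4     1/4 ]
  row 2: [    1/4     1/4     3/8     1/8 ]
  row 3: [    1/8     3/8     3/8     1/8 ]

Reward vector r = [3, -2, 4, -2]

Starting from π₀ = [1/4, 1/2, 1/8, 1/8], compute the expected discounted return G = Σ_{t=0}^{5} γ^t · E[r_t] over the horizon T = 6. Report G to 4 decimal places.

G = 1.9517

t=0: π = [0.2500, 0.5000, 0.1250, 0.1250], E[r] = 0.0000, γ^t·E[r] = 0.000000, running G = 0.000000
t=1: π = [0.1719, 0.3281, 0.2813, 0.2188], E[r] = 0.5469, γ^t·E[r] = 0.437500, running G = 0.437500
t=2: π = [0.1816, 0.3184, 0.3125, 0.1875], E[r] = 0.7832, γ^t·E[r] = 0.501250, running G = 0.938750
t=3: π = [0.1868, 0.3132, 0.3125, 0.1875], E[r] = 0.8088, γ^t·E[r] = 0.414125, running G = 1.352875
t=4: π = [0.1874, 0.3126, 0.3125, 0.1875], E[r] = 0.8120, γ^t·E[r] = 0.332613, running G = 1.685488
t=5: π = [0.1875, 0.3125, 0.3125, 0.1875], E[r] = 0.8124, γ^t·E[r] = 0.266221, running G = 1.951709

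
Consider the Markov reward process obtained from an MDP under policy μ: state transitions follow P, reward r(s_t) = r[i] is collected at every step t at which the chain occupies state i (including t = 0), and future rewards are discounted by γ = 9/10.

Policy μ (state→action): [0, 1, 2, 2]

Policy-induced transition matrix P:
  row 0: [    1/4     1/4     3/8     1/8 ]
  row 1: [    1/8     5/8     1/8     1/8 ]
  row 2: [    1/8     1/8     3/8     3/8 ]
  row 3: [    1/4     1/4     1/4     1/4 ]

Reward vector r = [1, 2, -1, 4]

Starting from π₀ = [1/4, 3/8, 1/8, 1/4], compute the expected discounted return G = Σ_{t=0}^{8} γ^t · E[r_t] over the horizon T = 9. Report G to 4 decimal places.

t=0: π = [0.2500, 0.3750, 0.1250, 0.2500], E[r] = 1.8750, γ^t·E[r] = 1.875000, running G = 1.875000
t=1: π = [0.1875, 0.3750, 0.2500, 0.1875], E[r] = 1.4375, γ^t·E[r] = 1.293750, running G = 3.168750
t=2: π = [0.1719, 0.3594, 0.2578, 0.2109], E[r] = 1.4766, γ^t·E[r] = 1.196016, running G = 4.364766
t=3: π = [0.1729, 0.3525, 0.2588, 0.2158], E[r] = 1.4824, γ^t·E[r] = 1.080686, running G = 5.445451
t=4: π = [0.1736, 0.3499, 0.2599, 0.2167], E[r] = 1.4801, γ^t·E[r] = 0.971095, running G = 6.416546
t=5: π = [0.1738, 0.3487, 0.2605, 0.2171], E[r] = 1.4790, γ^t·E[r] = 0.873319, running G = 7.289865
t=6: π = [0.1739, 0.3482, 0.2607, 0.2172], E[r] = 1.4786, γ^t·E[r] = 0.785769, running G = 8.075635
t=7: π = [0.1739, 0.3480, 0.2608, 0.2173], E[r] = 1.4784, γ^t·E[r] = 0.707111, running G = 8.782745
t=8: π = [0.1739, 0.3479, 0.2608, 0.2174], E[r] = 1.4783, γ^t·E[r] = 0.636368, running G = 9.419113

G = 9.4191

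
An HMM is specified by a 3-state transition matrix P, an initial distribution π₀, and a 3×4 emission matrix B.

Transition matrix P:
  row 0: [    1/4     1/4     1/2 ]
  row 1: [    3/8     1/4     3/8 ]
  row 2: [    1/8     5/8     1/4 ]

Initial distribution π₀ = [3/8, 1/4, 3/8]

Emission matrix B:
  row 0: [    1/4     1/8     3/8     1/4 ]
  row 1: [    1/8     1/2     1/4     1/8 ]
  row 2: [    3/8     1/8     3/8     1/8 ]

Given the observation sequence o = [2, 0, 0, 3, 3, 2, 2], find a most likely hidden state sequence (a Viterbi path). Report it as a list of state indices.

path = [0, 2, 2, 1, 0, 2, 1]

t=0: δ = [1.406e-01, 6.250e-02, 1.406e-01]  (obs o_0=2)
t=1: δ = [8.789e-03, 1.099e-02, 2.637e-02]  ψ = [0, 2, 0]  (obs o_1=0)
t=2: δ = [1.030e-03, 2.060e-03, 2.472e-03]  ψ = [1, 2, 2]  (obs o_2=0)
t=3: δ = [1.931e-04, 1.931e-04, 9.656e-05]  ψ = [1, 2, 1]  (obs o_3=3)
t=4: δ = [1.810e-05, 7.544e-06, 1.207e-05]  ψ = [1, 2, 0]  (obs o_4=3)
t=5: δ = [1.697e-06, 1.886e-06, 3.395e-06]  ψ = [0, 2, 0]  (obs o_5=2)
t=6: δ = [2.652e-07, 5.304e-07, 3.183e-07]  ψ = [1, 2, 0]  (obs o_6=2)
backtrack: best end state = 1; path = [0, 2, 2, 1, 0, 2, 1]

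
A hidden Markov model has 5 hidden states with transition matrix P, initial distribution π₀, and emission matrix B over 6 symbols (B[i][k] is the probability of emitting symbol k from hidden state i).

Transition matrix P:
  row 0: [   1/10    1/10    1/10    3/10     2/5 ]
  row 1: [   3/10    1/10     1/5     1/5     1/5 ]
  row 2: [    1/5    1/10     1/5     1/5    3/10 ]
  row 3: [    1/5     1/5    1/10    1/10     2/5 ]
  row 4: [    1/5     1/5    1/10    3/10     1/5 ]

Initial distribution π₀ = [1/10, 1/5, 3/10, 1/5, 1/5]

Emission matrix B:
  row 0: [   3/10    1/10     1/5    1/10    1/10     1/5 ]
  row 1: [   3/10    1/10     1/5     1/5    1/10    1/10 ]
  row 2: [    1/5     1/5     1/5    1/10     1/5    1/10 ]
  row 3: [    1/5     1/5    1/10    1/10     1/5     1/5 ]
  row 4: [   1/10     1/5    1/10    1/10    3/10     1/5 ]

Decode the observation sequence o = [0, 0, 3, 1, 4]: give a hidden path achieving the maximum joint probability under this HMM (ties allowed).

path = [1, 0, 4, 3, 4]

t=0: δ = [3.000e-02, 6.000e-02, 6.000e-02, 4.000e-02, 2.000e-02]  (obs o_0=0)
t=1: δ = [5.400e-03, 2.400e-03, 2.400e-03, 2.400e-03, 1.800e-03]  ψ = [1, 3, 1, 1, 2]  (obs o_1=0)
t=2: δ = [7.200e-05, 1.080e-04, 5.400e-05, 1.620e-04, 2.160e-04]  ψ = [1, 0, 0, 0, 0]  (obs o_2=3)
t=3: δ = [4.320e-06, 4.320e-06, 4.320e-06, 1.296e-05, 1.296e-05]  ψ = [4, 4, 1, 4, 3]  (obs o_3=1)
t=4: δ = [2.592e-07, 2.592e-07, 2.592e-07, 7.776e-07, 1.555e-06]  ψ = [3, 3, 3, 4, 3]  (obs o_4=4)
backtrack: best end state = 4; path = [1, 0, 4, 3, 4]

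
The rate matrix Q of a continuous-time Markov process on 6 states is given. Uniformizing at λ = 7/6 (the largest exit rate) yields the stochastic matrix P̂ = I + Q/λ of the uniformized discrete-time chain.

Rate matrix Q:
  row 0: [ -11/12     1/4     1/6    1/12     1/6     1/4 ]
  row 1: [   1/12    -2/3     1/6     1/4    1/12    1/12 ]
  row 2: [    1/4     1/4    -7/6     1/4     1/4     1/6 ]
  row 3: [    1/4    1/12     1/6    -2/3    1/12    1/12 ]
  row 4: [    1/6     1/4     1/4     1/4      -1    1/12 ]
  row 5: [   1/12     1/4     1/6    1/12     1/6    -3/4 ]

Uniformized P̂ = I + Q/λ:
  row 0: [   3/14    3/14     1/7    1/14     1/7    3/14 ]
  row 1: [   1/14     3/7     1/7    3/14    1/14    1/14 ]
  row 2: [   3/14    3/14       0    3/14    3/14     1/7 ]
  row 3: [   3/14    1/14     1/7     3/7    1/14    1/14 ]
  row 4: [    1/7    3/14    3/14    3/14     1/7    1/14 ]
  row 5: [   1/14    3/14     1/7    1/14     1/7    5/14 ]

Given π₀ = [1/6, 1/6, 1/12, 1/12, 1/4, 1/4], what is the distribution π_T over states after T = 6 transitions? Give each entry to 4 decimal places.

π = [0.1519, 0.2330, 0.1325, 0.2190, 0.1200, 0.1436]

t=0: π = [0.1667, 0.1667, 0.0833, 0.0833, 0.2500, 0.2500]
t=1: π = [0.1369, 0.2381, 0.1488, 0.1726, 0.1310, 0.1726]
t=2: π = [0.1463, 0.2406, 0.1310, 0.2071, 0.1241, 0.1509]
t=3: π = [0.1495, 0.2363, 0.1330, 0.2162, 0.1202, 0.1448]
t=4: π = [0.1513, 0.2340, 0.1324, 0.2186, 0.1200, 0.1437]
t=5: π = [0.1518, 0.2332, 0.1325, 0.2190, 0.1200, 0.1435]
t=6: π = [0.1519, 0.2330, 0.1325, 0.2190, 0.1200, 0.1436]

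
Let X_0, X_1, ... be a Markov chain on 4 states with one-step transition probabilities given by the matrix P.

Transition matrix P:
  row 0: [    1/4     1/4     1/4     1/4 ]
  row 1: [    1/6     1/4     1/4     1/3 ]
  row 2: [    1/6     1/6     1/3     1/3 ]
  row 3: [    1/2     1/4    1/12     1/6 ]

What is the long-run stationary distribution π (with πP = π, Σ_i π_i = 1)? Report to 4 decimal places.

Balance equations π_j = Σ_i π_i·P[i][j]:
  π_0 = 1/4·π_0 + 1/6·π_1 + 1/6·π_2 + 1/2·π_3
  π_1 = 1/4·π_0 + 1/4·π_1 + 1/6·π_2 + 1/4·π_3
  π_2 = 1/4·π_0 + 1/4·π_1 + 1/3·π_2 + 1/12·π_3
  normalize: π_0 + π_1 + π_2 + π_3 = 1
Solving the linear system gives exactly π = [22/79, 201/869, 195/869, 21/79].

π = [0.2785, 0.2313, 0.2244, 0.2658]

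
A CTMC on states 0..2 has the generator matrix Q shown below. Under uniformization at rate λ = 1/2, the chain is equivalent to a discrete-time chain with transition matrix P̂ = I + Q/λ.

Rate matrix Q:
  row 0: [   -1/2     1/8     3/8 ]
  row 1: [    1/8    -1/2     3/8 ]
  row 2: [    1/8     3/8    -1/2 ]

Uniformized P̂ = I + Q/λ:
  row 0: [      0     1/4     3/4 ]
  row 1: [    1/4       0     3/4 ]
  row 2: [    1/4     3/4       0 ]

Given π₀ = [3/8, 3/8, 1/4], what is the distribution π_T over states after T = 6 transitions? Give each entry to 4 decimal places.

π = [0.2000, 0.4032, 0.3968]

t=0: π = [0.3750, 0.3750, 0.2500]
t=1: π = [0.1563, 0.2813, 0.5625]
t=2: π = [0.2109, 0.4609, 0.3281]
t=3: π = [0.1973, 0.2988, 0.5039]
t=4: π = [0.2007, 0.4272, 0.3721]
t=5: π = [0.1998, 0.3292, 0.4709]
t=6: π = [0.2000, 0.4032, 0.3968]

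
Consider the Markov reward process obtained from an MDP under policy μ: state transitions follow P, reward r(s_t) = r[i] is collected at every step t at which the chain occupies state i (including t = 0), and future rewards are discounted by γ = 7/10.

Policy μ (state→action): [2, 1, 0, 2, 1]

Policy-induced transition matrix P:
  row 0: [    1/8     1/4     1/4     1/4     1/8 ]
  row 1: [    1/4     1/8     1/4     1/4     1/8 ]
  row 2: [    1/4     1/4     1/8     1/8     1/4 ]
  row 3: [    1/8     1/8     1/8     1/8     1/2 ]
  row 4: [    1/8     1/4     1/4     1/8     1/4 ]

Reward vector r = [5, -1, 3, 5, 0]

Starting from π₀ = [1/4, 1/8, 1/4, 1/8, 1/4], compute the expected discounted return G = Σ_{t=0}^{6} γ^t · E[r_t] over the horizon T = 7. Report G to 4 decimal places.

G = 6.9024

t=0: π = [0.2500, 0.1250, 0.2500, 0.1250, 0.2500], E[r] = 2.5000, γ^t·E[r] = 2.500000, running G = 2.500000
t=1: π = [0.1719, 0.2188, 0.2031, 0.1719, 0.2344], E[r] = 2.1094, γ^t·E[r] = 1.476563, running G = 3.976563
t=2: π = [0.1777, 0.2012, 0.2031, 0.1738, 0.2441], E[r] = 2.1660, γ^t·E[r] = 1.061348, running G = 5.037910
t=3: π = [0.1755, 0.2031, 0.2029, 0.1724, 0.2461], E[r] = 2.1450, γ^t·E[r] = 0.735742, running G = 5.773652
t=4: π = [0.1758, 0.2031, 0.2031, 0.1723, 0.2458], E[r] = 2.1466, γ^t·E[r] = 0.515408, running G = 6.289059
t=5: π = [0.1758, 0.2031, 0.2031, 0.1724, 0.2457], E[r] = 2.1467, γ^t·E[r] = 0.360804, running G = 6.649863
t=6: π = [0.1758, 0.2031, 0.2031, 0.1724, 0.2457], E[r] = 2.1468, γ^t·E[r] = 0.252565, running G = 6.902428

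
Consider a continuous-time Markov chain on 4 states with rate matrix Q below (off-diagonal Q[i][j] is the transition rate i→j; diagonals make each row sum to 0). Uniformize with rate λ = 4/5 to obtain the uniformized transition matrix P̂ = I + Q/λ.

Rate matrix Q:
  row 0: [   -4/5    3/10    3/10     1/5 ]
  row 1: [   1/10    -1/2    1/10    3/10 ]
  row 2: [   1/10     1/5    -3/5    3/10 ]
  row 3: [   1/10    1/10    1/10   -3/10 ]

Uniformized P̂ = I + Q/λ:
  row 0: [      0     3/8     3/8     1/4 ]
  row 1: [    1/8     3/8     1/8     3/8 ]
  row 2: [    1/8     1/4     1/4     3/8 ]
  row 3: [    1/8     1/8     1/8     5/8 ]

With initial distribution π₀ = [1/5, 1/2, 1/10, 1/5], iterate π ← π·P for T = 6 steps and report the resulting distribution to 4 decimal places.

t=0: π = [0.2000, 0.5000, 0.1000, 0.2000]
t=1: π = [0.1000, 0.3125, 0.1875, 0.4000]
t=2: π = [0.1125, 0.2516, 0.1734, 0.4625]
t=3: π = [0.1109, 0.2377, 0.1748, 0.4766]
t=4: π = [0.1111, 0.2340, 0.1746, 0.4803]
t=5: π = [0.1111, 0.2331, 0.1746, 0.4812]
t=6: π = [0.1111, 0.2329, 0.1746, 0.4814]

π = [0.1111, 0.2329, 0.1746, 0.4814]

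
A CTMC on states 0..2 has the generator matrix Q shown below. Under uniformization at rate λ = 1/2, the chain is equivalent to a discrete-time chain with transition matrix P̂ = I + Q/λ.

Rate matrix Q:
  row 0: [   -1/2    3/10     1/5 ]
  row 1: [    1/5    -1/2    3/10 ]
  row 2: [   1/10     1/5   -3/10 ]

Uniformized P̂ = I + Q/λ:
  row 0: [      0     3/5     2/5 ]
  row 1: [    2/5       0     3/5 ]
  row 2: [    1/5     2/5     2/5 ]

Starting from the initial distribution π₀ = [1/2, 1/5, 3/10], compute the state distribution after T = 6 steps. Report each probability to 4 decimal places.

t=0: π = [0.5000, 0.2000, 0.3000]
t=1: π = [0.1400, 0.4200, 0.4400]
t=2: π = [0.2560, 0.2600, 0.4840]
t=3: π = [0.2008, 0.3472, 0.4520]
t=4: π = [0.2293, 0.3013, 0.4694]
t=5: π = [0.2144, 0.3253, 0.4603]
t=6: π = [0.2222, 0.3127, 0.4651]

π = [0.2222, 0.3127, 0.4651]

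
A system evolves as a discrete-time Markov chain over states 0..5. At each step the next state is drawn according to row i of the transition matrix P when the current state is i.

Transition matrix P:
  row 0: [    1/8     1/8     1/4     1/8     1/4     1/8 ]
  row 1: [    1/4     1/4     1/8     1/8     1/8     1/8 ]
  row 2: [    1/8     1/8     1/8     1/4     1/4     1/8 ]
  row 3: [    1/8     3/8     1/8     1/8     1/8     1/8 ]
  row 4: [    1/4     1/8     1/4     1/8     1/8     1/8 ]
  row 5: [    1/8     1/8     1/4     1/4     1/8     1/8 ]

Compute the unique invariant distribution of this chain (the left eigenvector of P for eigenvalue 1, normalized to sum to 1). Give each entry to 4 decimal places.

π = [0.1698, 0.1896, 0.1830, 0.1635, 0.1691, 0.1250]

Balance equations π_j = Σ_i π_i·P[i][j]:
  π_0 = 1/8·π_0 + 1/4·π_1 + 1/8·π_2 + 1/8·π_3 + 1/4·π_4 + 1/8·π_5
  π_1 = 1/8·π_0 + 1/4·π_1 + 1/8·π_2 + 3/8·π_3 + 1/8·π_4 + 1/8·π_5
  π_2 = 1/4·π_0 + 1/8·π_1 + 1/8·π_2 + 1/8·π_3 + 1/4·π_4 + 1/4·π_5
  π_3 = 1/8·π_0 + 1/8·π_1 + 1/4·π_2 + 1/8·π_3 + 1/8·π_4 + 1/4·π_5
  π_4 = 1/4·π_0 + 1/8·π_1 + 1/4·π_2 + 1/8·π_3 + 1/8·π_4 + 1/8·π_5
  normalize: π_0 + π_1 + π_2 + π_3 + π_4 + π_5 = 1
Solving the linear system gives exactly π = [697/4104, 389/2052, 751/4104, 671/4104, 347/2052, 1/8].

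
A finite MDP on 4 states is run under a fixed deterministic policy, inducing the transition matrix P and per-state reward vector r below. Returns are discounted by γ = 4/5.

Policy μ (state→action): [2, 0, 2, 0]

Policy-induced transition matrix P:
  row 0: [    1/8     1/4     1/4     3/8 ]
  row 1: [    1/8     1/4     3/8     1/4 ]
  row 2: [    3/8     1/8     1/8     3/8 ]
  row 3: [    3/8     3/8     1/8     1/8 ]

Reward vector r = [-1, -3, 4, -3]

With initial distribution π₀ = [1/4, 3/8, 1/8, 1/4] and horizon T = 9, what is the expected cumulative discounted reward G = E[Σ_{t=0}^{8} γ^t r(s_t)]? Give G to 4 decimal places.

t=0: π = [0.2500, 0.3750, 0.1250, 0.2500], E[r] = -1.6250, γ^t·E[r] = -1.625000, running G = -1.625000
t=1: π = [0.2188, 0.2656, 0.2500, 0.2656], E[r] = -0.8125, γ^t·E[r] = -0.650000, running G = -2.275000
t=2: π = [0.2539, 0.2520, 0.2188, 0.2754], E[r] = -0.9609, γ^t·E[r] = -0.615000, running G = -2.890000
t=3: π = [0.2485, 0.2571, 0.2197, 0.2747], E[r] = -0.9648, γ^t·E[r] = -0.494000, running G = -3.384000
t=4: π = [0.2486, 0.2569, 0.2203, 0.2742], E[r] = -0.9604, γ^t·E[r] = -0.393400, running G = -3.777400
t=5: π = [0.2486, 0.2567, 0.2203, 0.2743], E[r] = -0.9607, γ^t·E[r] = -0.314800, running G = -4.092200
t=6: π = [0.2487, 0.2568, 0.2203, 0.2743], E[r] = -0.9608, γ^t·E[r] = -0.251880, running G = -4.344080
t=7: π = [0.2486, 0.2568, 0.2203, 0.2743], E[r] = -0.9608, γ^t·E[r] = -0.201496, running G = -4.545576
t=8: π = [0.2486, 0.2568, 0.2203, 0.2743], E[r] = -0.9608, γ^t·E[r] = -0.161197, running G = -4.706773

G = -4.7068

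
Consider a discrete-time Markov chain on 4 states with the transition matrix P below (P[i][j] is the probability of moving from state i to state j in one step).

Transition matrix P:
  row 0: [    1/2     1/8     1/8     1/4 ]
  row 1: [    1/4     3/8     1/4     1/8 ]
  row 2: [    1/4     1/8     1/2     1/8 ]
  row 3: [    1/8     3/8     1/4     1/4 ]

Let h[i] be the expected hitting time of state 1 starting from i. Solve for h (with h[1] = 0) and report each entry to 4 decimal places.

First-step conditioning: h[1] = 0; for i ≠ 1, h[i] = 1 + Σ_k P[i][k]·h[k].
  h[0] = 1 + 1/2·h[0] + 1/8·h[2] + 1/4·h[3]
  h[2] = 1 + 1/4·h[0] + 1/2·h[2] + 1/8·h[3]
  h[3] = 1 + 1/8·h[0] + 1/4·h[2] + 1/4·h[3]
Solving the 3×3 linear system over states ≠ 1 gives exactly h = [328/59, 0, 344/59, 248/59] (h[1] = 0 is the target).

h = [5.5593, 0.0000, 5.8305, 4.2034]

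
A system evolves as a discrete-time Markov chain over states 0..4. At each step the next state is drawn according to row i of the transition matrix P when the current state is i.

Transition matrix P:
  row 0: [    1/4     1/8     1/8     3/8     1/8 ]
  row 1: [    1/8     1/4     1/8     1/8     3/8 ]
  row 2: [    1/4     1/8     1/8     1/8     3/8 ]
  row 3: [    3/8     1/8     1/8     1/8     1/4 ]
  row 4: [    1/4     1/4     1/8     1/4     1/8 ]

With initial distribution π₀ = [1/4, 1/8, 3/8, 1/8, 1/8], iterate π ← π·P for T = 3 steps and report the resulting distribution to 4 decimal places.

t=0: π = [0.2500, 0.1250, 0.3750, 0.1250, 0.1250]
t=1: π = [0.2500, 0.1563, 0.1250, 0.2031, 0.2656]
t=2: π = [0.2559, 0.1777, 0.1250, 0.2207, 0.2207]
t=3: π = [0.2554, 0.1748, 0.1250, 0.2166, 0.2283]

π = [0.2554, 0.1748, 0.1250, 0.2166, 0.2283]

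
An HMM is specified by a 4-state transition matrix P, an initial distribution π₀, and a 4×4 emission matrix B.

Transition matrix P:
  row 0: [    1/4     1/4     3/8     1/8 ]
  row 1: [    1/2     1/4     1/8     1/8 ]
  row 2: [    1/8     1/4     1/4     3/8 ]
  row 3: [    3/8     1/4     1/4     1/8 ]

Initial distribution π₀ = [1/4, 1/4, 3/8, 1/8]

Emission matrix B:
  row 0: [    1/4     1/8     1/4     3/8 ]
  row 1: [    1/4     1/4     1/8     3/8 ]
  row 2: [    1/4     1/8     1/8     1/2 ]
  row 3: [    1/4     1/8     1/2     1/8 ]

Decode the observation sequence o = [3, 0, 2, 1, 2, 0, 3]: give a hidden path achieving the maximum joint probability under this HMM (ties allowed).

path = [2, 3, 0, 2, 3, 0, 2]

t=0: δ = [9.375e-02, 9.375e-02, 1.875e-01, 1.562e-02]  (obs o_0=3)
t=1: δ = [1.172e-02, 1.172e-02, 1.172e-02, 1.758e-02]  ψ = [1, 2, 2, 2]  (obs o_1=0)
t=2: δ = [1.648e-03, 5.493e-04, 5.493e-04, 2.197e-03]  ψ = [3, 3, 0, 2]  (obs o_2=2)
t=3: δ = [1.030e-04, 1.373e-04, 7.725e-05, 3.433e-05]  ψ = [3, 3, 0, 3]  (obs o_3=1)
t=4: δ = [1.717e-05, 4.292e-06, 4.828e-06, 1.448e-05]  ψ = [1, 1, 0, 2]  (obs o_4=2)
t=5: δ = [1.358e-06, 1.073e-06, 1.609e-06, 5.364e-07]  ψ = [3, 0, 0, 0]  (obs o_5=0)
t=6: δ = [2.012e-07, 1.509e-07, 2.546e-07, 7.544e-08]  ψ = [1, 2, 0, 2]  (obs o_6=3)
backtrack: best end state = 2; path = [2, 3, 0, 2, 3, 0, 2]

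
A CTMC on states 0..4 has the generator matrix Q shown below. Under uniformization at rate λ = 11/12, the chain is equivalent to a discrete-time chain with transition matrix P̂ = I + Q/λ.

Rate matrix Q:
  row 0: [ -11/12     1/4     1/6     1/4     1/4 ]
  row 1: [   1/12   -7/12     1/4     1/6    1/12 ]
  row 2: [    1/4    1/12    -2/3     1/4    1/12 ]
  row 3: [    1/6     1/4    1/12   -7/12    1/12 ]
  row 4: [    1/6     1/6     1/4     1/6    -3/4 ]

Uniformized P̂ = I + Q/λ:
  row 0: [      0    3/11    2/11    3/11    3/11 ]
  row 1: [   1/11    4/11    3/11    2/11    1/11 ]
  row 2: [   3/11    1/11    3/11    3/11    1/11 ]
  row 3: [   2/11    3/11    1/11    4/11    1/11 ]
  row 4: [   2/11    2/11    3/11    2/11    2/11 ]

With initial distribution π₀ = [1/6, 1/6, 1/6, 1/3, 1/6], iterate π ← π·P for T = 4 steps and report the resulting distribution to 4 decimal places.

t=0: π = [0.1667, 0.1667, 0.1667, 0.3333, 0.1667]
t=1: π = [0.1515, 0.2424, 0.1970, 0.2727, 0.1364]
t=2: π = [0.1501, 0.2466, 0.2094, 0.2631, 0.1309]
t=3: π = [0.1511, 0.2452, 0.2112, 0.2623, 0.1301]
t=4: π = [0.1513, 0.2448, 0.2113, 0.2625, 0.1302]

π = [0.1513, 0.2448, 0.2113, 0.2625, 0.1302]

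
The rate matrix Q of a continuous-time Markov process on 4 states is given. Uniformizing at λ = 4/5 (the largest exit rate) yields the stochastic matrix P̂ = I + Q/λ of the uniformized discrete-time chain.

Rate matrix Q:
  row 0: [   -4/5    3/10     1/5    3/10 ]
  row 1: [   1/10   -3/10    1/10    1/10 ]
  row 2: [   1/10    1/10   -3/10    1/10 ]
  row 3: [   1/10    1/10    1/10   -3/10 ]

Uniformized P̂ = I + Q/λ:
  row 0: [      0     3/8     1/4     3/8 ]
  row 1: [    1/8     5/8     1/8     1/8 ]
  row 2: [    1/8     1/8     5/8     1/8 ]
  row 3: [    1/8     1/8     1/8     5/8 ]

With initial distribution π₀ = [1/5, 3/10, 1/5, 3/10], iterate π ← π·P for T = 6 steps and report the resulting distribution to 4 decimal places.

π = [0.1111, 0.3060, 0.2768, 0.3060]

t=0: π = [0.2000, 0.3000, 0.2000, 0.3000]
t=1: π = [0.1000, 0.3250, 0.2500, 0.3250]
t=2: π = [0.1125, 0.3125, 0.2625, 0.3125]
t=3: π = [0.1109, 0.3094, 0.2703, 0.3094]
t=4: π = [0.1111, 0.3074, 0.2740, 0.3074]
t=5: π = [0.1111, 0.3065, 0.2759, 0.3065]
t=6: π = [0.1111, 0.3060, 0.2768, 0.3060]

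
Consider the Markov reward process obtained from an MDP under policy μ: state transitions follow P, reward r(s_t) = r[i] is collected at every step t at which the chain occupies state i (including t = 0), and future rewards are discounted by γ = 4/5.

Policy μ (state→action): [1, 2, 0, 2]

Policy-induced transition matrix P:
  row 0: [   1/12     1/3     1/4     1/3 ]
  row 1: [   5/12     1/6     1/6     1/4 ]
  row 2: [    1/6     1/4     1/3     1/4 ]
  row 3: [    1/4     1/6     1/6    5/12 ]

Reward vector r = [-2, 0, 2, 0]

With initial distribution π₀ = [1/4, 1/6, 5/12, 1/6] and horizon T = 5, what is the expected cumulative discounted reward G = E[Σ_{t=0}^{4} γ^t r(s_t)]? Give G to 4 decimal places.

G = 0.3992

t=0: π = [0.2500, 0.1667, 0.4167, 0.1667], E[r] = 0.3333, γ^t·E[r] = 0.333333, running G = 0.333333
t=1: π = [0.2014, 0.2431, 0.2569, 0.2986], E[r] = 0.1111, γ^t·E[r] = 0.088889, running G = 0.422222
t=2: π = [0.2355, 0.2216, 0.2263, 0.3166], E[r] = -0.0185, γ^t·E[r] = -0.011852, running G = 0.410370
t=3: π = [0.2288, 0.2248, 0.2240, 0.3224], E[r] = -0.0096, γ^t·E[r] = -0.004938, running G = 0.405432
t=4: π = [0.2307, 0.2235, 0.2231, 0.3228], E[r] = -0.0152, γ^t·E[r] = -0.006216, running G = 0.399216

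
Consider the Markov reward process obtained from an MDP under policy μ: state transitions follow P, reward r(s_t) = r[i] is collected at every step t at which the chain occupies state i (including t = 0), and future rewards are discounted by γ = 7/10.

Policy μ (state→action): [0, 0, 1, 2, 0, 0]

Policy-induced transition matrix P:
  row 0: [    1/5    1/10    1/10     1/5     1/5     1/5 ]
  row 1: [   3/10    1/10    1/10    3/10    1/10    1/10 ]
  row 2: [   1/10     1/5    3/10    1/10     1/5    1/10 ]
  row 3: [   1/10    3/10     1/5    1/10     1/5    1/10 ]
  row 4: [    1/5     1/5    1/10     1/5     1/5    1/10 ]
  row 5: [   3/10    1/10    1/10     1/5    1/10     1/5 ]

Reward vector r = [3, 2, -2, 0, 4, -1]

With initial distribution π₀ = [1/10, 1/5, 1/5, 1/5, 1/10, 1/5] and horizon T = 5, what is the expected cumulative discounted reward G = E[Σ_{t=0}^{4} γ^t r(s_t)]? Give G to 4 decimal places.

G = 2.5517

t=0: π = [0.1000, 0.2000, 0.2000, 0.2000, 0.1000, 0.2000], E[r] = 0.5000, γ^t·E[r] = 0.500000, running G = 0.500000
t=1: π = [0.2000, 0.1700, 0.1600, 0.1800, 0.1600, 0.1300], E[r] = 1.1300, γ^t·E[r] = 0.791000, running G = 1.291000
t=2: π = [0.1960, 0.1680, 0.1500, 0.1830, 0.1700, 0.1330], E[r] = 1.1710, γ^t·E[r] = 0.573790, running G = 1.864790
t=3: π = [0.1968, 0.1686, 0.1483, 0.1835, 0.1699, 0.1329], E[r] = 1.1777, γ^t·E[r] = 0.403951, running G = 2.268741
t=4: π = [0.1970, 0.1685, 0.1480, 0.1837, 0.1699, 0.1330], E[r] = 1.1784, γ^t·E[r] = 0.282924, running G = 2.551665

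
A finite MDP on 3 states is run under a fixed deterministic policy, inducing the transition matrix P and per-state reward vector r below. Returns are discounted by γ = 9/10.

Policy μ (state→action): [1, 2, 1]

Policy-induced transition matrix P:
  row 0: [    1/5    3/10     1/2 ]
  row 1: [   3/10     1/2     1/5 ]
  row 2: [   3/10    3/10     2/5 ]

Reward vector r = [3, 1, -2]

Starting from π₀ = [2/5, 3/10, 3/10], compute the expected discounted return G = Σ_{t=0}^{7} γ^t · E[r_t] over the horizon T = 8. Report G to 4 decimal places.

G = 3.0924

t=0: π = [0.4000, 0.3000, 0.3000], E[r] = 0.9000, γ^t·E[r] = 0.900000, running G = 0.900000
t=1: π = [0.2600, 0.3600, 0.3800], E[r] = 0.3800, γ^t·E[r] = 0.342000, running G = 1.242000
t=2: π = [0.2740, 0.3720, 0.3540], E[r] = 0.4860, γ^t·E[r] = 0.393660, running G = 1.635660
t=3: π = [0.2726, 0.3744, 0.3530], E[r] = 0.4862, γ^t·E[r] = 0.354440, running G = 1.990100
t=4: π = [0.2727, 0.3749, 0.3524], E[r] = 0.4883, γ^t·E[r] = 0.320400, running G = 2.310500
t=5: π = [0.2727, 0.3750, 0.3523], E[r] = 0.4886, γ^t·E[r] = 0.288489, running G = 2.598988
t=6: π = [0.2727, 0.3750, 0.3523], E[r] = 0.4886, γ^t·E[r] = 0.259674, running G = 2.858662
t=7: π = [0.2727, 0.3750, 0.3523], E[r] = 0.4886, γ^t·E[r] = 0.233712, running G = 3.092374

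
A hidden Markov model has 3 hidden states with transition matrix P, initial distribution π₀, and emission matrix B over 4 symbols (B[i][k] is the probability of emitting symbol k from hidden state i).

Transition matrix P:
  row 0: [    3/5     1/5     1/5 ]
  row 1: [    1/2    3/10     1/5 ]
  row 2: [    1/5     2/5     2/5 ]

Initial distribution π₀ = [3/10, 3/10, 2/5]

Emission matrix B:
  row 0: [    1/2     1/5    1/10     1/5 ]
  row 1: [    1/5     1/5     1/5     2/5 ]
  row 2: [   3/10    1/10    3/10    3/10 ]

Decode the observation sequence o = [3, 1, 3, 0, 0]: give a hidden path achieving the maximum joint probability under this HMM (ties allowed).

t=0: δ = [6.000e-02, 1.200e-01, 1.200e-01]  (obs o_0=3)
t=1: δ = [1.200e-02, 9.600e-03, 4.800e-03]  ψ = [1, 2, 2]  (obs o_1=1)
t=2: δ = [1.440e-03, 1.152e-03, 7.200e-04]  ψ = [0, 1, 0]  (obs o_2=3)
t=3: δ = [4.320e-04, 6.912e-05, 8.640e-05]  ψ = [0, 1, 0]  (obs o_3=0)
t=4: δ = [1.296e-04, 1.728e-05, 2.592e-05]  ψ = [0, 0, 0]  (obs o_4=0)
backtrack: best end state = 0; path = [1, 0, 0, 0, 0]

path = [1, 0, 0, 0, 0]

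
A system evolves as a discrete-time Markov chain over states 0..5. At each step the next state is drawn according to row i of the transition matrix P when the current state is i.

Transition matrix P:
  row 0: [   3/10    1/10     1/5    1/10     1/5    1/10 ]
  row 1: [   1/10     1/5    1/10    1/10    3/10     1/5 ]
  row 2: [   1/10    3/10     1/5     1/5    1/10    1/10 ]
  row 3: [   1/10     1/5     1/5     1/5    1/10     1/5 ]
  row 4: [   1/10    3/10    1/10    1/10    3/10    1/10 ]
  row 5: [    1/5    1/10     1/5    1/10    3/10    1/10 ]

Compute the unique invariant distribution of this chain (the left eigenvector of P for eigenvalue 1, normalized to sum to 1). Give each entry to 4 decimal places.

π = [0.1417, 0.2109, 0.1560, 0.1284, 0.2289, 0.1339]

Balance equations π_j = Σ_i π_i·P[i][j]:
  π_0 = 3/10·π_0 + 1/10·π_1 + 1/10·π_2 + 1/10·π_3 + 1/10·π_4 + 1/5·π_5
  π_1 = 1/10·π_0 + 1/5·π_1 + 3/10·π_2 + 1/5·π_3 + 3/10·π_4 + 1/10·π_5
  π_2 = 1/5·π_0 + 1/10·π_1 + 1/5·π_2 + 1/5·π_3 + 1/10·π_4 + 1/5·π_5
  π_3 = 1/10·π_0 + 1/10·π_1 + 1/5·π_2 + 1/5·π_3 + 1/10·π_4 + 1/10·π_5
  π_4 = 1/5·π_0 + 3/10·π_1 + 1/10·π_2 + 1/10·π_3 + 3/10·π_4 + 3/10·π_5
  normalize: π_0 + π_1 + π_2 + π_3 + π_4 + π_5 = 1
Solving the linear system gives exactly π = [1017/7175, 1081/5125, 5597/35875, 4608/35875, 8213/35875, 961/7175].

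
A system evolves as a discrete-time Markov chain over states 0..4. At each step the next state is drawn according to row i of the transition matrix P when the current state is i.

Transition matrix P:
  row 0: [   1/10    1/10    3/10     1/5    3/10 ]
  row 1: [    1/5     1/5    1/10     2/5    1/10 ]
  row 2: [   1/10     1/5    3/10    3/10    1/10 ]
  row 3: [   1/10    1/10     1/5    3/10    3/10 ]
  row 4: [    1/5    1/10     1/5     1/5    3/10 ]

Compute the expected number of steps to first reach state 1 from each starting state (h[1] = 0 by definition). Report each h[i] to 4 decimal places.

h = [8.0000, 0.0000, 7.1928, 8.0897, 8.0807]

First-step conditioning: h[1] = 0; for i ≠ 1, h[i] = 1 + Σ_k P[i][k]·h[k].
  h[0] = 1 + 1/10·h[0] + 3/10·h[2] + 1/5·h[3] + 3/10·h[4]
  h[2] = 1 + 1/10·h[0] + 3/10·h[2] + 3/10·h[3] + 1/10·h[4]
  h[3] = 1 + 1/10·h[0] + 1/5·h[2] + 3/10·h[3] + 3/10·h[4]
  h[4] = 1 + 1/5·h[0] + 1/5·h[2] + 1/5·h[3] + 3/10·h[4]
Solving the 4×4 linear system over states ≠ 1 gives exactly h = [8, 0, 1604/223, 1804/223, 1802/223] (h[1] = 0 is the target).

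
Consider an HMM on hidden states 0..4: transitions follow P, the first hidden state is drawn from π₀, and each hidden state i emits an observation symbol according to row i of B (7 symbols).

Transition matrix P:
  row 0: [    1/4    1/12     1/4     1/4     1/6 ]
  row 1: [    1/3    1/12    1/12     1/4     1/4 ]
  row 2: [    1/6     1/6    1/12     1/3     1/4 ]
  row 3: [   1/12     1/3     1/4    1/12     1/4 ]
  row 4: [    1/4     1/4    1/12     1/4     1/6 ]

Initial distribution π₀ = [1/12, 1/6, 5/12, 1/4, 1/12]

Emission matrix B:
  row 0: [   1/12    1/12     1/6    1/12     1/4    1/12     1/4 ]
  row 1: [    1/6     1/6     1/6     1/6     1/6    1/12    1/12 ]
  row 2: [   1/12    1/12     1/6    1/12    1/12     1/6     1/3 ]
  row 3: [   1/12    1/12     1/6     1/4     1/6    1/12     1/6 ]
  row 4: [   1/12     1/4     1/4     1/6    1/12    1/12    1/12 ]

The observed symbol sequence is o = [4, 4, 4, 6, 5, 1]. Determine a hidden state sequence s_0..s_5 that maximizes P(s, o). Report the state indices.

path = [3, 1, 0, 0, 2, 4]

t=0: δ = [2.083e-02, 2.778e-02, 3.472e-02, 4.167e-02, 6.944e-03]  (obs o_0=4)
t=1: δ = [2.315e-03, 2.315e-03, 8.681e-04, 1.929e-03, 8.681e-04]  ψ = [1, 3, 3, 2, 3]  (obs o_1=4)
t=2: δ = [1.929e-04, 1.072e-04, 4.823e-05, 9.645e-05, 4.823e-05]  ψ = [1, 3, 0, 0, 1]  (obs o_2=4)
t=3: δ = [1.206e-05, 2.679e-06, 1.608e-05, 8.038e-06, 2.679e-06]  ψ = [0, 3, 0, 0, 0]  (obs o_3=6)
t=4: δ = [2.512e-07, 2.233e-07, 5.023e-07, 4.465e-07, 3.349e-07]  ψ = [0, 2, 0, 2, 2]  (obs o_4=5)
t=5: δ = [6.977e-09, 2.481e-08, 9.303e-09, 1.395e-08, 3.140e-08]  ψ = [2, 3, 3, 2, 2]  (obs o_5=1)
backtrack: best end state = 4; path = [3, 1, 0, 0, 2, 4]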